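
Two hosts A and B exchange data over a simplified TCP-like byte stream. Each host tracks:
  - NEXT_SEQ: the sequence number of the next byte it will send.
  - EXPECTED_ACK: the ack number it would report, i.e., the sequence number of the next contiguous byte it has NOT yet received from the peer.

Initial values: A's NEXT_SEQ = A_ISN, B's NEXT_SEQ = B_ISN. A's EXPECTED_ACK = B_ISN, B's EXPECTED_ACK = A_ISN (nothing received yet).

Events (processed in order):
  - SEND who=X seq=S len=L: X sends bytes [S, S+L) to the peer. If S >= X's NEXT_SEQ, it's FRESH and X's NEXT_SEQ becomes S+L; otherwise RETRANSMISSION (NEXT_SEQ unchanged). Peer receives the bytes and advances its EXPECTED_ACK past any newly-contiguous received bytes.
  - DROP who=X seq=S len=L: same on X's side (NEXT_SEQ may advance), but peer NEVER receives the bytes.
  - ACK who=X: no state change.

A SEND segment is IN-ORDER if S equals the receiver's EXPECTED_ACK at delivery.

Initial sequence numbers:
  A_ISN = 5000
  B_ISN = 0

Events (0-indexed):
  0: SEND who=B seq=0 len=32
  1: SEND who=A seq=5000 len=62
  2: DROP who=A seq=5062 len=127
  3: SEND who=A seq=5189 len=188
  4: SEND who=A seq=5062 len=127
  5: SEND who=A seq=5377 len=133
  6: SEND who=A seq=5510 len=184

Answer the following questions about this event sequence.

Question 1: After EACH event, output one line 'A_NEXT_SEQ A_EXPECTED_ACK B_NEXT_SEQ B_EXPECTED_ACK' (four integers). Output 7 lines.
5000 32 32 5000
5062 32 32 5062
5189 32 32 5062
5377 32 32 5062
5377 32 32 5377
5510 32 32 5510
5694 32 32 5694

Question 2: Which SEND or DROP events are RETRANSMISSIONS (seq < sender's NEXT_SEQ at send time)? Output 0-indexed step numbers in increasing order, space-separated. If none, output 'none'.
Step 0: SEND seq=0 -> fresh
Step 1: SEND seq=5000 -> fresh
Step 2: DROP seq=5062 -> fresh
Step 3: SEND seq=5189 -> fresh
Step 4: SEND seq=5062 -> retransmit
Step 5: SEND seq=5377 -> fresh
Step 6: SEND seq=5510 -> fresh

Answer: 4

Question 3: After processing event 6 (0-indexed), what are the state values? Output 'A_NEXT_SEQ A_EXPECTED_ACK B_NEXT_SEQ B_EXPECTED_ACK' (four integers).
After event 0: A_seq=5000 A_ack=32 B_seq=32 B_ack=5000
After event 1: A_seq=5062 A_ack=32 B_seq=32 B_ack=5062
After event 2: A_seq=5189 A_ack=32 B_seq=32 B_ack=5062
After event 3: A_seq=5377 A_ack=32 B_seq=32 B_ack=5062
After event 4: A_seq=5377 A_ack=32 B_seq=32 B_ack=5377
After event 5: A_seq=5510 A_ack=32 B_seq=32 B_ack=5510
After event 6: A_seq=5694 A_ack=32 B_seq=32 B_ack=5694

5694 32 32 5694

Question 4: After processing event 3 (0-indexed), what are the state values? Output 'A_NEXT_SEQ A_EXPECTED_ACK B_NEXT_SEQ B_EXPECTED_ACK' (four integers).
After event 0: A_seq=5000 A_ack=32 B_seq=32 B_ack=5000
After event 1: A_seq=5062 A_ack=32 B_seq=32 B_ack=5062
After event 2: A_seq=5189 A_ack=32 B_seq=32 B_ack=5062
After event 3: A_seq=5377 A_ack=32 B_seq=32 B_ack=5062

5377 32 32 5062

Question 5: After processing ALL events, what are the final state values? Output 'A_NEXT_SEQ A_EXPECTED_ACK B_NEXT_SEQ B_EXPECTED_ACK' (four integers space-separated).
After event 0: A_seq=5000 A_ack=32 B_seq=32 B_ack=5000
After event 1: A_seq=5062 A_ack=32 B_seq=32 B_ack=5062
After event 2: A_seq=5189 A_ack=32 B_seq=32 B_ack=5062
After event 3: A_seq=5377 A_ack=32 B_seq=32 B_ack=5062
After event 4: A_seq=5377 A_ack=32 B_seq=32 B_ack=5377
After event 5: A_seq=5510 A_ack=32 B_seq=32 B_ack=5510
After event 6: A_seq=5694 A_ack=32 B_seq=32 B_ack=5694

Answer: 5694 32 32 5694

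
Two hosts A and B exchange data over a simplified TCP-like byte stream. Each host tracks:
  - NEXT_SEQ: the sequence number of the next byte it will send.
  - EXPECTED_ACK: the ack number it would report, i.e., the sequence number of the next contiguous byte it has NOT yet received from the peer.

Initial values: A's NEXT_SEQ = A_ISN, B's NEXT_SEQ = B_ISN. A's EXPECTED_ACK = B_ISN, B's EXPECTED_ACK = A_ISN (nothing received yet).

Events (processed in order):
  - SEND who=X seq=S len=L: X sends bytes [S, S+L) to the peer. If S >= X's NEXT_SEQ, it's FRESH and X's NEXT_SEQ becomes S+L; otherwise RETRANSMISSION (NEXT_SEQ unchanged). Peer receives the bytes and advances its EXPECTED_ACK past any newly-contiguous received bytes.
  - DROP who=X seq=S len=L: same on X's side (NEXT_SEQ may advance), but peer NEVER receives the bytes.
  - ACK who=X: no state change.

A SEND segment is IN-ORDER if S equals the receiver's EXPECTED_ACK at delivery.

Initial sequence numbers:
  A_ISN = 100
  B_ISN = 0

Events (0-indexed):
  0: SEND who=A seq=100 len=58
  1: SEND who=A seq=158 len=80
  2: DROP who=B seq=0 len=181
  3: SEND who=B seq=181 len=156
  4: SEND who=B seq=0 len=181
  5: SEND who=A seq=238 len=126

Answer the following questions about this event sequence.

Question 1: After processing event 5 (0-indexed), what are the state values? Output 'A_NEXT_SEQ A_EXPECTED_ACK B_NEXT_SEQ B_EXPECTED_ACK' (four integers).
After event 0: A_seq=158 A_ack=0 B_seq=0 B_ack=158
After event 1: A_seq=238 A_ack=0 B_seq=0 B_ack=238
After event 2: A_seq=238 A_ack=0 B_seq=181 B_ack=238
After event 3: A_seq=238 A_ack=0 B_seq=337 B_ack=238
After event 4: A_seq=238 A_ack=337 B_seq=337 B_ack=238
After event 5: A_seq=364 A_ack=337 B_seq=337 B_ack=364

364 337 337 364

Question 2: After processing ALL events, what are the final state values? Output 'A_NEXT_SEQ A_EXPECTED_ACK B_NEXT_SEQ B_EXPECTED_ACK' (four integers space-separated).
Answer: 364 337 337 364

Derivation:
After event 0: A_seq=158 A_ack=0 B_seq=0 B_ack=158
After event 1: A_seq=238 A_ack=0 B_seq=0 B_ack=238
After event 2: A_seq=238 A_ack=0 B_seq=181 B_ack=238
After event 3: A_seq=238 A_ack=0 B_seq=337 B_ack=238
After event 4: A_seq=238 A_ack=337 B_seq=337 B_ack=238
After event 5: A_seq=364 A_ack=337 B_seq=337 B_ack=364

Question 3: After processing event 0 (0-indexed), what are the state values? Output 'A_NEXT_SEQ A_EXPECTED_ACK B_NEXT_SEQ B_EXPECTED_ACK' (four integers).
After event 0: A_seq=158 A_ack=0 B_seq=0 B_ack=158

158 0 0 158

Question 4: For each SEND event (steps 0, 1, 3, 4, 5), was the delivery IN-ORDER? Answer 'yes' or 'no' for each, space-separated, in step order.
Answer: yes yes no yes yes

Derivation:
Step 0: SEND seq=100 -> in-order
Step 1: SEND seq=158 -> in-order
Step 3: SEND seq=181 -> out-of-order
Step 4: SEND seq=0 -> in-order
Step 5: SEND seq=238 -> in-order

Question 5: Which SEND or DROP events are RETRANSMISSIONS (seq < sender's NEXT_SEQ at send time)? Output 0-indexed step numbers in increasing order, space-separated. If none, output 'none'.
Step 0: SEND seq=100 -> fresh
Step 1: SEND seq=158 -> fresh
Step 2: DROP seq=0 -> fresh
Step 3: SEND seq=181 -> fresh
Step 4: SEND seq=0 -> retransmit
Step 5: SEND seq=238 -> fresh

Answer: 4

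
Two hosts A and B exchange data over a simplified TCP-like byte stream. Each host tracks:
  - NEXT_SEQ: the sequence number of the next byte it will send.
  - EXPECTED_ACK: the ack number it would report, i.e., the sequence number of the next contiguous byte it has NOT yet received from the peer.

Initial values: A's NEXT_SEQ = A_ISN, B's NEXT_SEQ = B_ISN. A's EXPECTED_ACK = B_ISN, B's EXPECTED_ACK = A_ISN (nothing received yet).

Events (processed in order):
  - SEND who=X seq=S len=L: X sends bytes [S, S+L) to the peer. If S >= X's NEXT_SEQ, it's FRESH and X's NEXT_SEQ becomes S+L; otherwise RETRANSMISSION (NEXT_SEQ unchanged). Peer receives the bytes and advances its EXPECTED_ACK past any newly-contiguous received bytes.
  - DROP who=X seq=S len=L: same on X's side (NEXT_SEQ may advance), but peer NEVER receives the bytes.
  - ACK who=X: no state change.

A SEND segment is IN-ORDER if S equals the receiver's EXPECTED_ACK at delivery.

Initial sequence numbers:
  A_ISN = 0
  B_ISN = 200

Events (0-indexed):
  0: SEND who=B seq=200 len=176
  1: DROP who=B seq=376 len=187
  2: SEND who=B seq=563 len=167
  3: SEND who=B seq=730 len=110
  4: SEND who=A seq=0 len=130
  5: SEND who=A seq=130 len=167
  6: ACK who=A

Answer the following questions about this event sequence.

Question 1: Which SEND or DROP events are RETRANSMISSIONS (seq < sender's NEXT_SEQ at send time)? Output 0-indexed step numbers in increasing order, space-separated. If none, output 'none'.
Answer: none

Derivation:
Step 0: SEND seq=200 -> fresh
Step 1: DROP seq=376 -> fresh
Step 2: SEND seq=563 -> fresh
Step 3: SEND seq=730 -> fresh
Step 4: SEND seq=0 -> fresh
Step 5: SEND seq=130 -> fresh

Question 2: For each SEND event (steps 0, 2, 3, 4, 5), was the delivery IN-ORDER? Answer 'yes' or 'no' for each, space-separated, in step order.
Step 0: SEND seq=200 -> in-order
Step 2: SEND seq=563 -> out-of-order
Step 3: SEND seq=730 -> out-of-order
Step 4: SEND seq=0 -> in-order
Step 5: SEND seq=130 -> in-order

Answer: yes no no yes yes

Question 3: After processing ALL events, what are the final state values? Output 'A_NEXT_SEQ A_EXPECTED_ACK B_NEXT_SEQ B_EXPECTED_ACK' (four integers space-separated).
After event 0: A_seq=0 A_ack=376 B_seq=376 B_ack=0
After event 1: A_seq=0 A_ack=376 B_seq=563 B_ack=0
After event 2: A_seq=0 A_ack=376 B_seq=730 B_ack=0
After event 3: A_seq=0 A_ack=376 B_seq=840 B_ack=0
After event 4: A_seq=130 A_ack=376 B_seq=840 B_ack=130
After event 5: A_seq=297 A_ack=376 B_seq=840 B_ack=297
After event 6: A_seq=297 A_ack=376 B_seq=840 B_ack=297

Answer: 297 376 840 297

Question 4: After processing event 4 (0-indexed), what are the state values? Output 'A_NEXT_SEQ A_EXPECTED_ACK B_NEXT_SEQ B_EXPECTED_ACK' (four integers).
After event 0: A_seq=0 A_ack=376 B_seq=376 B_ack=0
After event 1: A_seq=0 A_ack=376 B_seq=563 B_ack=0
After event 2: A_seq=0 A_ack=376 B_seq=730 B_ack=0
After event 3: A_seq=0 A_ack=376 B_seq=840 B_ack=0
After event 4: A_seq=130 A_ack=376 B_seq=840 B_ack=130

130 376 840 130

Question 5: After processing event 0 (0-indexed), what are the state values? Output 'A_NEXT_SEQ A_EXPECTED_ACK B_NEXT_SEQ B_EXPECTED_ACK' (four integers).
After event 0: A_seq=0 A_ack=376 B_seq=376 B_ack=0

0 376 376 0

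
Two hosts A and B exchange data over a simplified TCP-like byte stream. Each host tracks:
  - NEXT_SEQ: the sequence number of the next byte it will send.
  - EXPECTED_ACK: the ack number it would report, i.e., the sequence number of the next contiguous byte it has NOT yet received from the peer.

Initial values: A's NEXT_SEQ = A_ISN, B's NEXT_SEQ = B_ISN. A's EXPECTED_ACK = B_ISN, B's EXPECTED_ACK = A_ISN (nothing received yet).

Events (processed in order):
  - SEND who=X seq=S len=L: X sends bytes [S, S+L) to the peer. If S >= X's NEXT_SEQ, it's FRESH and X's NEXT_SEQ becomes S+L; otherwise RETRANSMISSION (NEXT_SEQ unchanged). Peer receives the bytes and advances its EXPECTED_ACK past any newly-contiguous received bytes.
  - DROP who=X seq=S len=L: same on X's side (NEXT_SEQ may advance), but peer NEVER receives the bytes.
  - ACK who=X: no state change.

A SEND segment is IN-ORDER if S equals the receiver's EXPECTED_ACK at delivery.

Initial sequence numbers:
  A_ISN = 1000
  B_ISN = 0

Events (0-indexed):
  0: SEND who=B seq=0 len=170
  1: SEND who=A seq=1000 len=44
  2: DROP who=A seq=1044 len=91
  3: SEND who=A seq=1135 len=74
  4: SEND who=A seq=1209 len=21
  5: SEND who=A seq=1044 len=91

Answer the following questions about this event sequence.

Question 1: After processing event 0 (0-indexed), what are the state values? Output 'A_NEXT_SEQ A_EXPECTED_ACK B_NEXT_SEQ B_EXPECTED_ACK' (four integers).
After event 0: A_seq=1000 A_ack=170 B_seq=170 B_ack=1000

1000 170 170 1000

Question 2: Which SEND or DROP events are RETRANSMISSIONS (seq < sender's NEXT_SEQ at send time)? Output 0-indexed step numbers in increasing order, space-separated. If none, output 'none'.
Step 0: SEND seq=0 -> fresh
Step 1: SEND seq=1000 -> fresh
Step 2: DROP seq=1044 -> fresh
Step 3: SEND seq=1135 -> fresh
Step 4: SEND seq=1209 -> fresh
Step 5: SEND seq=1044 -> retransmit

Answer: 5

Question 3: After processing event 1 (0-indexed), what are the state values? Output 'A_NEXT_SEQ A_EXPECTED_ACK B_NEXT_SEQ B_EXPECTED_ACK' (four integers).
After event 0: A_seq=1000 A_ack=170 B_seq=170 B_ack=1000
After event 1: A_seq=1044 A_ack=170 B_seq=170 B_ack=1044

1044 170 170 1044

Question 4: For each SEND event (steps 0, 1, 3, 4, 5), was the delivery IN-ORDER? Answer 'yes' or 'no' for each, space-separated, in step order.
Answer: yes yes no no yes

Derivation:
Step 0: SEND seq=0 -> in-order
Step 1: SEND seq=1000 -> in-order
Step 3: SEND seq=1135 -> out-of-order
Step 4: SEND seq=1209 -> out-of-order
Step 5: SEND seq=1044 -> in-order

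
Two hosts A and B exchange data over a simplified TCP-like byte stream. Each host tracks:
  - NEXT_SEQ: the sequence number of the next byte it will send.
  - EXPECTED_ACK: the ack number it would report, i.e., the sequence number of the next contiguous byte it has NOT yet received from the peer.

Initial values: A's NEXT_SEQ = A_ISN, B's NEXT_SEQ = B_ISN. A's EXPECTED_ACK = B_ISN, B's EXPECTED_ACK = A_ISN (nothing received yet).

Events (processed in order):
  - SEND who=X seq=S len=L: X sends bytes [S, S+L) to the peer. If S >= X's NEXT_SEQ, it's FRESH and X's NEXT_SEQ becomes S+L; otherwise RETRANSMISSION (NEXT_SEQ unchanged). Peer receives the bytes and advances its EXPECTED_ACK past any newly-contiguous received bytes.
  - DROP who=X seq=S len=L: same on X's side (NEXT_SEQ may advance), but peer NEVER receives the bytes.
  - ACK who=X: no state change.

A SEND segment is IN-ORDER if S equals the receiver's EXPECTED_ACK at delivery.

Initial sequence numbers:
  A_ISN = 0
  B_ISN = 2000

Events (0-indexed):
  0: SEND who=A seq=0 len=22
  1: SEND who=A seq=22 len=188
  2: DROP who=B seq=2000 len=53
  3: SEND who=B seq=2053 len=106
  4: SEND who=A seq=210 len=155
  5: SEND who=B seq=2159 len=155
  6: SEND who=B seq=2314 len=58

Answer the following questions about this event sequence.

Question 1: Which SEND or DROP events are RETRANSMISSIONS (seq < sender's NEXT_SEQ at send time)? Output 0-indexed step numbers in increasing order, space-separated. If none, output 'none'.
Answer: none

Derivation:
Step 0: SEND seq=0 -> fresh
Step 1: SEND seq=22 -> fresh
Step 2: DROP seq=2000 -> fresh
Step 3: SEND seq=2053 -> fresh
Step 4: SEND seq=210 -> fresh
Step 5: SEND seq=2159 -> fresh
Step 6: SEND seq=2314 -> fresh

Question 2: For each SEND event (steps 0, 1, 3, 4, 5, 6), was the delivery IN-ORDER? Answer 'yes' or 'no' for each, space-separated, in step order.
Step 0: SEND seq=0 -> in-order
Step 1: SEND seq=22 -> in-order
Step 3: SEND seq=2053 -> out-of-order
Step 4: SEND seq=210 -> in-order
Step 5: SEND seq=2159 -> out-of-order
Step 6: SEND seq=2314 -> out-of-order

Answer: yes yes no yes no no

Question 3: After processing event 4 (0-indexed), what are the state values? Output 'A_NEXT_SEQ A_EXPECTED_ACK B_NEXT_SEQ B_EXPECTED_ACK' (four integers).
After event 0: A_seq=22 A_ack=2000 B_seq=2000 B_ack=22
After event 1: A_seq=210 A_ack=2000 B_seq=2000 B_ack=210
After event 2: A_seq=210 A_ack=2000 B_seq=2053 B_ack=210
After event 3: A_seq=210 A_ack=2000 B_seq=2159 B_ack=210
After event 4: A_seq=365 A_ack=2000 B_seq=2159 B_ack=365

365 2000 2159 365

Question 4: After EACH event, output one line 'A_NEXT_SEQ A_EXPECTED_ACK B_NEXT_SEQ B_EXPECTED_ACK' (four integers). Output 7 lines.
22 2000 2000 22
210 2000 2000 210
210 2000 2053 210
210 2000 2159 210
365 2000 2159 365
365 2000 2314 365
365 2000 2372 365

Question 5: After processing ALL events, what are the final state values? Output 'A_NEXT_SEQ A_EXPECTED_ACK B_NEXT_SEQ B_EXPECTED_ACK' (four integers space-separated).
After event 0: A_seq=22 A_ack=2000 B_seq=2000 B_ack=22
After event 1: A_seq=210 A_ack=2000 B_seq=2000 B_ack=210
After event 2: A_seq=210 A_ack=2000 B_seq=2053 B_ack=210
After event 3: A_seq=210 A_ack=2000 B_seq=2159 B_ack=210
After event 4: A_seq=365 A_ack=2000 B_seq=2159 B_ack=365
After event 5: A_seq=365 A_ack=2000 B_seq=2314 B_ack=365
After event 6: A_seq=365 A_ack=2000 B_seq=2372 B_ack=365

Answer: 365 2000 2372 365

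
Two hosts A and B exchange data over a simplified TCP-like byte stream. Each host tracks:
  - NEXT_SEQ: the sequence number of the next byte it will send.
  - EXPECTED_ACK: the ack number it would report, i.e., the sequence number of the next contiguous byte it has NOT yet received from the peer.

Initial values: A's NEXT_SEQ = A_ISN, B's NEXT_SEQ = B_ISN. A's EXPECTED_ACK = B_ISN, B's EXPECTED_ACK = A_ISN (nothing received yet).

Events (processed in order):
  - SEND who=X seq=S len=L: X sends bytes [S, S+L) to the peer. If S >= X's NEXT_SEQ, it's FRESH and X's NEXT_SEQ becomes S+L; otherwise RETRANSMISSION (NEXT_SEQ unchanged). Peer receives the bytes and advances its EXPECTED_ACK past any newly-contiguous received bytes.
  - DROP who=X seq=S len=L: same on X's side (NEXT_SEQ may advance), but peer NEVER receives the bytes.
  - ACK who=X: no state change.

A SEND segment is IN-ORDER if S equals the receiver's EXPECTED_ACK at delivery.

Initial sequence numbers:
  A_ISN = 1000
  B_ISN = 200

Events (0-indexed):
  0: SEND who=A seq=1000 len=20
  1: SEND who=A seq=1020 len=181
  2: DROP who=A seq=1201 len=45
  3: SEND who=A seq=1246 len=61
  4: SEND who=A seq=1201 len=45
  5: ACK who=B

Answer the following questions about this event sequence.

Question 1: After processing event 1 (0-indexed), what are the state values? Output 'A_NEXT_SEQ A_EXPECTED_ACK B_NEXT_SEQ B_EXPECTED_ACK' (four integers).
After event 0: A_seq=1020 A_ack=200 B_seq=200 B_ack=1020
After event 1: A_seq=1201 A_ack=200 B_seq=200 B_ack=1201

1201 200 200 1201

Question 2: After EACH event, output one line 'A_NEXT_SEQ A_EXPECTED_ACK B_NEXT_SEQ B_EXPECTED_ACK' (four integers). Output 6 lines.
1020 200 200 1020
1201 200 200 1201
1246 200 200 1201
1307 200 200 1201
1307 200 200 1307
1307 200 200 1307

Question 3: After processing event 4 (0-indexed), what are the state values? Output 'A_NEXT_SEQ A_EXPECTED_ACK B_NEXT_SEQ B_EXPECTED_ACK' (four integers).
After event 0: A_seq=1020 A_ack=200 B_seq=200 B_ack=1020
After event 1: A_seq=1201 A_ack=200 B_seq=200 B_ack=1201
After event 2: A_seq=1246 A_ack=200 B_seq=200 B_ack=1201
After event 3: A_seq=1307 A_ack=200 B_seq=200 B_ack=1201
After event 4: A_seq=1307 A_ack=200 B_seq=200 B_ack=1307

1307 200 200 1307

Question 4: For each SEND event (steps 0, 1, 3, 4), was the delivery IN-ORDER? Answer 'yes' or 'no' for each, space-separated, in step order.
Step 0: SEND seq=1000 -> in-order
Step 1: SEND seq=1020 -> in-order
Step 3: SEND seq=1246 -> out-of-order
Step 4: SEND seq=1201 -> in-order

Answer: yes yes no yes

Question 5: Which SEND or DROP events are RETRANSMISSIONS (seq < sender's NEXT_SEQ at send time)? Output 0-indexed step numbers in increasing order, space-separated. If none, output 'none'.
Answer: 4

Derivation:
Step 0: SEND seq=1000 -> fresh
Step 1: SEND seq=1020 -> fresh
Step 2: DROP seq=1201 -> fresh
Step 3: SEND seq=1246 -> fresh
Step 4: SEND seq=1201 -> retransmit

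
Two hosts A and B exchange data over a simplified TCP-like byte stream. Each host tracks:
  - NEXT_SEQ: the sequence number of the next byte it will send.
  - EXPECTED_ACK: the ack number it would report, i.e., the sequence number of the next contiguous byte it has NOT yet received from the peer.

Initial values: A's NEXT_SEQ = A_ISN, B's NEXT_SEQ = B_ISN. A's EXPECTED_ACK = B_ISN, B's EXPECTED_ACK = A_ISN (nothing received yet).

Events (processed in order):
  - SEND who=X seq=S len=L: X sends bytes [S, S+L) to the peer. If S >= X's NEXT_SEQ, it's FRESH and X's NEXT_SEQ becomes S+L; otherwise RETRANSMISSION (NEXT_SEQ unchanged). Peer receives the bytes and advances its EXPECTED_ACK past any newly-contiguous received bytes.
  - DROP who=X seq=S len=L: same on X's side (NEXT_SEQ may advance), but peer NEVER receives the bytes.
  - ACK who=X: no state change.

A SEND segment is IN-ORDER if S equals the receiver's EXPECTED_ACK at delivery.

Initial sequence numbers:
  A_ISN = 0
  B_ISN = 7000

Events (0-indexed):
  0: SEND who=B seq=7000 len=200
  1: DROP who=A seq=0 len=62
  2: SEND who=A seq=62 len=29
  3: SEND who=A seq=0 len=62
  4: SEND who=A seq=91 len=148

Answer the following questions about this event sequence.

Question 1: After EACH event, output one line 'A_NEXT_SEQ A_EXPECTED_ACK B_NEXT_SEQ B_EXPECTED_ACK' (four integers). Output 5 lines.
0 7200 7200 0
62 7200 7200 0
91 7200 7200 0
91 7200 7200 91
239 7200 7200 239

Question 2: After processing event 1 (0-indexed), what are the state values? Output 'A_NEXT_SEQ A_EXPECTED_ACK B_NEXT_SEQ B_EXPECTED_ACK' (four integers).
After event 0: A_seq=0 A_ack=7200 B_seq=7200 B_ack=0
After event 1: A_seq=62 A_ack=7200 B_seq=7200 B_ack=0

62 7200 7200 0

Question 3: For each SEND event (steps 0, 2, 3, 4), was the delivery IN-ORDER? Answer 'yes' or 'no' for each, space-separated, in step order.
Answer: yes no yes yes

Derivation:
Step 0: SEND seq=7000 -> in-order
Step 2: SEND seq=62 -> out-of-order
Step 3: SEND seq=0 -> in-order
Step 4: SEND seq=91 -> in-order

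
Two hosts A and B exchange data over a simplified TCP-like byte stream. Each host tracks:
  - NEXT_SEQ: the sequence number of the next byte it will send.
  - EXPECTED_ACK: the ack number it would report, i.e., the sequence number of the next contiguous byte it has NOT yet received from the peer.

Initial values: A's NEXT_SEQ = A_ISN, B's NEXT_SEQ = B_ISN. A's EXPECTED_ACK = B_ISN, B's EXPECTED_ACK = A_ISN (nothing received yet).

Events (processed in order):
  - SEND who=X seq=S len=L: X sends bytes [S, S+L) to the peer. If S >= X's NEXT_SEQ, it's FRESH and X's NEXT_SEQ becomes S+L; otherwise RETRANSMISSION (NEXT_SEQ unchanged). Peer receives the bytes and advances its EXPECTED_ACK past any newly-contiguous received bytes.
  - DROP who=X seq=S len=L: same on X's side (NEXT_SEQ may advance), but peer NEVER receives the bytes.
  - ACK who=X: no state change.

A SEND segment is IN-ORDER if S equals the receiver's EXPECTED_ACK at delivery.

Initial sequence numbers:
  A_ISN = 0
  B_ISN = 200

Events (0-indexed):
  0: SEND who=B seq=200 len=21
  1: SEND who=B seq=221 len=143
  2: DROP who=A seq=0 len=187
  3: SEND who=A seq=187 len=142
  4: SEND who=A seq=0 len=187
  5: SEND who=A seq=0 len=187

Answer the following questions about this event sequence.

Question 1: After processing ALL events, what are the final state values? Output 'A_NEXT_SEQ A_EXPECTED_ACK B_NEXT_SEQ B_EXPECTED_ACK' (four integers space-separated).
Answer: 329 364 364 329

Derivation:
After event 0: A_seq=0 A_ack=221 B_seq=221 B_ack=0
After event 1: A_seq=0 A_ack=364 B_seq=364 B_ack=0
After event 2: A_seq=187 A_ack=364 B_seq=364 B_ack=0
After event 3: A_seq=329 A_ack=364 B_seq=364 B_ack=0
After event 4: A_seq=329 A_ack=364 B_seq=364 B_ack=329
After event 5: A_seq=329 A_ack=364 B_seq=364 B_ack=329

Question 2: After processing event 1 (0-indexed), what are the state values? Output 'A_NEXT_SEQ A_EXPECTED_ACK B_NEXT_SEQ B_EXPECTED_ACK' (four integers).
After event 0: A_seq=0 A_ack=221 B_seq=221 B_ack=0
After event 1: A_seq=0 A_ack=364 B_seq=364 B_ack=0

0 364 364 0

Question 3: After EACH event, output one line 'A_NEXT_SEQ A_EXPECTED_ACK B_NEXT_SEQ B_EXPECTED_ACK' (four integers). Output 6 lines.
0 221 221 0
0 364 364 0
187 364 364 0
329 364 364 0
329 364 364 329
329 364 364 329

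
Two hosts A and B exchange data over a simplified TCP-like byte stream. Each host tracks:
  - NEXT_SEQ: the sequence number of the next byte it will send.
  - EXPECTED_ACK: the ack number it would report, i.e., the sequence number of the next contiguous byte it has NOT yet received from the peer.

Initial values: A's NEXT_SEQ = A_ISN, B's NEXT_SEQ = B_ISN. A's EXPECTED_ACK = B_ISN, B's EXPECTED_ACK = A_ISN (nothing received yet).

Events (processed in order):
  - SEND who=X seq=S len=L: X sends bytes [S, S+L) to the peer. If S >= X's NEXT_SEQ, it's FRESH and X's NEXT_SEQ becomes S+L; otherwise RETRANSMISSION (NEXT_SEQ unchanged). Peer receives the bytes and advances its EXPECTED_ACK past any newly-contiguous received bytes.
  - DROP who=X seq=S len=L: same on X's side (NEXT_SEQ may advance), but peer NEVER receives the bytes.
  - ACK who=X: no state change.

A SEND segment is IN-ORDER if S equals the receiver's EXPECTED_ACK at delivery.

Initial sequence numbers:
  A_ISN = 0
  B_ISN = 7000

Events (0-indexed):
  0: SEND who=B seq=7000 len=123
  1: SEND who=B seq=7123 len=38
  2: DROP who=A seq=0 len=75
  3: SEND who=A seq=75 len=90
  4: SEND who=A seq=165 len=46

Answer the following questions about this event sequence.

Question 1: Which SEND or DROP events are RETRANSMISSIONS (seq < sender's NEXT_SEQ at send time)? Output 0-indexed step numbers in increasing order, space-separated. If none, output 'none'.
Answer: none

Derivation:
Step 0: SEND seq=7000 -> fresh
Step 1: SEND seq=7123 -> fresh
Step 2: DROP seq=0 -> fresh
Step 3: SEND seq=75 -> fresh
Step 4: SEND seq=165 -> fresh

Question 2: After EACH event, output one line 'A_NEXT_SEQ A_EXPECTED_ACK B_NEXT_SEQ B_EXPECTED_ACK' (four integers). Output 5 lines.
0 7123 7123 0
0 7161 7161 0
75 7161 7161 0
165 7161 7161 0
211 7161 7161 0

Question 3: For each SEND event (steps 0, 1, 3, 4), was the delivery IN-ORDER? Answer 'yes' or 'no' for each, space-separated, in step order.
Step 0: SEND seq=7000 -> in-order
Step 1: SEND seq=7123 -> in-order
Step 3: SEND seq=75 -> out-of-order
Step 4: SEND seq=165 -> out-of-order

Answer: yes yes no no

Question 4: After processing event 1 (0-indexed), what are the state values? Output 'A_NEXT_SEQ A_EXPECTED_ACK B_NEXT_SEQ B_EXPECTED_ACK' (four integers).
After event 0: A_seq=0 A_ack=7123 B_seq=7123 B_ack=0
After event 1: A_seq=0 A_ack=7161 B_seq=7161 B_ack=0

0 7161 7161 0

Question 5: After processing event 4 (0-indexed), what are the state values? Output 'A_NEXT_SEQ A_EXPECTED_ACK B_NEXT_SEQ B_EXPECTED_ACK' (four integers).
After event 0: A_seq=0 A_ack=7123 B_seq=7123 B_ack=0
After event 1: A_seq=0 A_ack=7161 B_seq=7161 B_ack=0
After event 2: A_seq=75 A_ack=7161 B_seq=7161 B_ack=0
After event 3: A_seq=165 A_ack=7161 B_seq=7161 B_ack=0
After event 4: A_seq=211 A_ack=7161 B_seq=7161 B_ack=0

211 7161 7161 0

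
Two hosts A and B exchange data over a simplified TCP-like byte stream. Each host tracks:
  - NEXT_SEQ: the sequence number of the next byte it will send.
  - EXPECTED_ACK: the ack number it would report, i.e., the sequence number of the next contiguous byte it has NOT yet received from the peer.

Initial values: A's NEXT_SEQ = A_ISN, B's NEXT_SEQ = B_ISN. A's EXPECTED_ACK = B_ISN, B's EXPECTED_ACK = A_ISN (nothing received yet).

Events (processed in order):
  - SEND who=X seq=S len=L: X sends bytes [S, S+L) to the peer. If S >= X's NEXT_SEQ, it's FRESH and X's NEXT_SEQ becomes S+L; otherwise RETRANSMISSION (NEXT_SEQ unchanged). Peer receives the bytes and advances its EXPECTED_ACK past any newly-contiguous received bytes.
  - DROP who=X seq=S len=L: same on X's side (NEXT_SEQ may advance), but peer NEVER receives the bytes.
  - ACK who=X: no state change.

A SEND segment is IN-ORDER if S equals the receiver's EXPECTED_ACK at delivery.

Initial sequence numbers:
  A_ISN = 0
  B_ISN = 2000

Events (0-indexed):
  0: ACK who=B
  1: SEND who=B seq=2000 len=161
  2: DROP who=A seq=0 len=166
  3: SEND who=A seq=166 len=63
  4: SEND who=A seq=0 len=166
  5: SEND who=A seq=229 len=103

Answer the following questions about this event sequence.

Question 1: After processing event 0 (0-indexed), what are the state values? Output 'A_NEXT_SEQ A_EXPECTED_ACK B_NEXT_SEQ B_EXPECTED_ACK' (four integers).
After event 0: A_seq=0 A_ack=2000 B_seq=2000 B_ack=0

0 2000 2000 0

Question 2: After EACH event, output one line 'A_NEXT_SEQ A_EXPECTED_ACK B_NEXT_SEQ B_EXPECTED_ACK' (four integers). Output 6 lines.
0 2000 2000 0
0 2161 2161 0
166 2161 2161 0
229 2161 2161 0
229 2161 2161 229
332 2161 2161 332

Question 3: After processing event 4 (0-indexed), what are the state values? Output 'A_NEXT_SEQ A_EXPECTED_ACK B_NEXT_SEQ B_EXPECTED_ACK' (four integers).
After event 0: A_seq=0 A_ack=2000 B_seq=2000 B_ack=0
After event 1: A_seq=0 A_ack=2161 B_seq=2161 B_ack=0
After event 2: A_seq=166 A_ack=2161 B_seq=2161 B_ack=0
After event 3: A_seq=229 A_ack=2161 B_seq=2161 B_ack=0
After event 4: A_seq=229 A_ack=2161 B_seq=2161 B_ack=229

229 2161 2161 229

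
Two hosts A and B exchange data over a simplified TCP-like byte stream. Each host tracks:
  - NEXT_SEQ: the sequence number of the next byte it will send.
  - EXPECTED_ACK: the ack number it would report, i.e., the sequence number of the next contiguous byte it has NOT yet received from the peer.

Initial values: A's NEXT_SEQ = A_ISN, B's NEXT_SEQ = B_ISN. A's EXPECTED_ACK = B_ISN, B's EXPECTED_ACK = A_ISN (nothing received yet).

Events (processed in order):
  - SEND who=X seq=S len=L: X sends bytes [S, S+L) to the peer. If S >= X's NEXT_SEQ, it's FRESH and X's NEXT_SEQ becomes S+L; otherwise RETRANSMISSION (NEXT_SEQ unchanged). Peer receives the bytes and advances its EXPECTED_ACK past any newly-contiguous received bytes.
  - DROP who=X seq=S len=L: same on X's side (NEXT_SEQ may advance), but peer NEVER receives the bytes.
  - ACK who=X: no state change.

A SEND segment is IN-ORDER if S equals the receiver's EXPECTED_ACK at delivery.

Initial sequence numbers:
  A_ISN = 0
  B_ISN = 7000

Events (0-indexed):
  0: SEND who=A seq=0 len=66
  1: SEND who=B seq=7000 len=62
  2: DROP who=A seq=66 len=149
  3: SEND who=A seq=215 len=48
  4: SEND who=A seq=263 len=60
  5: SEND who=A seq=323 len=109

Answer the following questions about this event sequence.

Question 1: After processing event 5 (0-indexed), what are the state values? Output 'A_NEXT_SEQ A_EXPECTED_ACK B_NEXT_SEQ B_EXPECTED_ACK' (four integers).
After event 0: A_seq=66 A_ack=7000 B_seq=7000 B_ack=66
After event 1: A_seq=66 A_ack=7062 B_seq=7062 B_ack=66
After event 2: A_seq=215 A_ack=7062 B_seq=7062 B_ack=66
After event 3: A_seq=263 A_ack=7062 B_seq=7062 B_ack=66
After event 4: A_seq=323 A_ack=7062 B_seq=7062 B_ack=66
After event 5: A_seq=432 A_ack=7062 B_seq=7062 B_ack=66

432 7062 7062 66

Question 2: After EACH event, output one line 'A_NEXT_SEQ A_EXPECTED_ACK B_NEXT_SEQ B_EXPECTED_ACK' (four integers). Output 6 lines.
66 7000 7000 66
66 7062 7062 66
215 7062 7062 66
263 7062 7062 66
323 7062 7062 66
432 7062 7062 66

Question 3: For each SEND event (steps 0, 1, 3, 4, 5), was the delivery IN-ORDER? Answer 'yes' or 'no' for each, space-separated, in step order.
Step 0: SEND seq=0 -> in-order
Step 1: SEND seq=7000 -> in-order
Step 3: SEND seq=215 -> out-of-order
Step 4: SEND seq=263 -> out-of-order
Step 5: SEND seq=323 -> out-of-order

Answer: yes yes no no no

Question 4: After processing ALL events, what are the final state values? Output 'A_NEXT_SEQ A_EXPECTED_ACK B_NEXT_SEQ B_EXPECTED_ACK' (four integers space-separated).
After event 0: A_seq=66 A_ack=7000 B_seq=7000 B_ack=66
After event 1: A_seq=66 A_ack=7062 B_seq=7062 B_ack=66
After event 2: A_seq=215 A_ack=7062 B_seq=7062 B_ack=66
After event 3: A_seq=263 A_ack=7062 B_seq=7062 B_ack=66
After event 4: A_seq=323 A_ack=7062 B_seq=7062 B_ack=66
After event 5: A_seq=432 A_ack=7062 B_seq=7062 B_ack=66

Answer: 432 7062 7062 66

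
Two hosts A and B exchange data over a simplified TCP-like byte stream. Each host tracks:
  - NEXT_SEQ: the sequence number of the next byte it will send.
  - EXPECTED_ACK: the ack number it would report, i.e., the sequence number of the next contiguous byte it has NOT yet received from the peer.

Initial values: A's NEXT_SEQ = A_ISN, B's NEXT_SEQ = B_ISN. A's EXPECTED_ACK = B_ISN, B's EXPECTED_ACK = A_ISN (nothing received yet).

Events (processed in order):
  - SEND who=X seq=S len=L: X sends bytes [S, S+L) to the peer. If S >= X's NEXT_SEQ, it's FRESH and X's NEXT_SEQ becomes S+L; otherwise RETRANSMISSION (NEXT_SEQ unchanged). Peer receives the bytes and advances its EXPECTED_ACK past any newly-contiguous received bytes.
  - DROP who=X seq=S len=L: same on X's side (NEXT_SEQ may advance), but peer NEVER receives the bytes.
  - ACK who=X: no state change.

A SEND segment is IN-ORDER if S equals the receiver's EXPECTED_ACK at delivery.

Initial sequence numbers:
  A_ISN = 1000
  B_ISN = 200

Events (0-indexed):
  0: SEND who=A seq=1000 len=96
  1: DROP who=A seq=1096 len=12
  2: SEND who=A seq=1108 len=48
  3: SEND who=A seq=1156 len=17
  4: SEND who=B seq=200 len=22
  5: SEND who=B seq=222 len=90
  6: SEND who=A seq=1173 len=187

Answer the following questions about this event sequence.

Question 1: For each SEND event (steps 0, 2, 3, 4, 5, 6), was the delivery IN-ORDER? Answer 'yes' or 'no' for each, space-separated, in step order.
Answer: yes no no yes yes no

Derivation:
Step 0: SEND seq=1000 -> in-order
Step 2: SEND seq=1108 -> out-of-order
Step 3: SEND seq=1156 -> out-of-order
Step 4: SEND seq=200 -> in-order
Step 5: SEND seq=222 -> in-order
Step 6: SEND seq=1173 -> out-of-order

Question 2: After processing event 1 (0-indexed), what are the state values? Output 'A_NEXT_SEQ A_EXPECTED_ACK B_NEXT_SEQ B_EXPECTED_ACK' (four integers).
After event 0: A_seq=1096 A_ack=200 B_seq=200 B_ack=1096
After event 1: A_seq=1108 A_ack=200 B_seq=200 B_ack=1096

1108 200 200 1096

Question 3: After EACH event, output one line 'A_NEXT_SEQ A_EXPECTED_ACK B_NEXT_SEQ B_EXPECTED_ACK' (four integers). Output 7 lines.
1096 200 200 1096
1108 200 200 1096
1156 200 200 1096
1173 200 200 1096
1173 222 222 1096
1173 312 312 1096
1360 312 312 1096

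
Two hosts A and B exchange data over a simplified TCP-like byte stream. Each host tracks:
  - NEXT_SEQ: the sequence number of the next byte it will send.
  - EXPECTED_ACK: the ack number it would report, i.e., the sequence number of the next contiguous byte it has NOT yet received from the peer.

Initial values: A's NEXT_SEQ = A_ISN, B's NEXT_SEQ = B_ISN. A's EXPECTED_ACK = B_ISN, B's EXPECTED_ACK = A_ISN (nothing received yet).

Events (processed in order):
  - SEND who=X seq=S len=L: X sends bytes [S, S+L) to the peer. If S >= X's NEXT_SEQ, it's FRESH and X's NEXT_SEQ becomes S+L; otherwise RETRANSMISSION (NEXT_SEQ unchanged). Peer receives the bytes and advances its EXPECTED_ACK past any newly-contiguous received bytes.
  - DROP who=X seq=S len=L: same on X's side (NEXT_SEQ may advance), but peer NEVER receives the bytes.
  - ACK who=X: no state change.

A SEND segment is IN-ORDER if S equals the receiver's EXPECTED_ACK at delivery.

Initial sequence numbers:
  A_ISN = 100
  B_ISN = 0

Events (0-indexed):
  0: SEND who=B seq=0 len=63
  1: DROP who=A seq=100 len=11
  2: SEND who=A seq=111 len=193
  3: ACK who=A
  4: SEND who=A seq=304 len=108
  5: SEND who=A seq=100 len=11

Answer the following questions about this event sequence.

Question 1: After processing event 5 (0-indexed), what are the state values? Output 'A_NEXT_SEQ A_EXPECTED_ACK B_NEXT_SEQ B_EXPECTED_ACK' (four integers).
After event 0: A_seq=100 A_ack=63 B_seq=63 B_ack=100
After event 1: A_seq=111 A_ack=63 B_seq=63 B_ack=100
After event 2: A_seq=304 A_ack=63 B_seq=63 B_ack=100
After event 3: A_seq=304 A_ack=63 B_seq=63 B_ack=100
After event 4: A_seq=412 A_ack=63 B_seq=63 B_ack=100
After event 5: A_seq=412 A_ack=63 B_seq=63 B_ack=412

412 63 63 412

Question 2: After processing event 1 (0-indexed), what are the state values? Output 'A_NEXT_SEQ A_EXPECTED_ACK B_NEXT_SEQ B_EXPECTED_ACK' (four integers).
After event 0: A_seq=100 A_ack=63 B_seq=63 B_ack=100
After event 1: A_seq=111 A_ack=63 B_seq=63 B_ack=100

111 63 63 100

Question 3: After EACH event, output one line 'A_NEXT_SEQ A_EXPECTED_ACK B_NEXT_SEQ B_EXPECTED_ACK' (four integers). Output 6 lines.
100 63 63 100
111 63 63 100
304 63 63 100
304 63 63 100
412 63 63 100
412 63 63 412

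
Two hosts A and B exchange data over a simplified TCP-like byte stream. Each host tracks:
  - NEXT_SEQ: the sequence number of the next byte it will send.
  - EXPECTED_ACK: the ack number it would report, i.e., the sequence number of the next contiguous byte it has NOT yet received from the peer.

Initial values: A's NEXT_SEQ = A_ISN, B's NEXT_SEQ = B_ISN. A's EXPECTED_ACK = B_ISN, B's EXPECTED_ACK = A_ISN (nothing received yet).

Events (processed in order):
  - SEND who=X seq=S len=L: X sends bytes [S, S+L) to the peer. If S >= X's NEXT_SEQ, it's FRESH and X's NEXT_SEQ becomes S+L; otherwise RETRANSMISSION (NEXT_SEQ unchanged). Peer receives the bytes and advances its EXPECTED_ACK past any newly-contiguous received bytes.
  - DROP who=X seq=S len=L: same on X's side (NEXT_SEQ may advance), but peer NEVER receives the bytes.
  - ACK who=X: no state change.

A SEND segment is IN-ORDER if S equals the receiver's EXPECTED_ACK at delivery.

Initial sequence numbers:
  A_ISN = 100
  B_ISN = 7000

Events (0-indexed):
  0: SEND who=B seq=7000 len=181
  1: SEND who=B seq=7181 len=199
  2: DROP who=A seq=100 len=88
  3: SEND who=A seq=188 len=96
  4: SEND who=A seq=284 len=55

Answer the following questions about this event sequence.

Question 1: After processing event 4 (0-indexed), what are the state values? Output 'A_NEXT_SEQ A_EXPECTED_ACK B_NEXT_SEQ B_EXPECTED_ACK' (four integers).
After event 0: A_seq=100 A_ack=7181 B_seq=7181 B_ack=100
After event 1: A_seq=100 A_ack=7380 B_seq=7380 B_ack=100
After event 2: A_seq=188 A_ack=7380 B_seq=7380 B_ack=100
After event 3: A_seq=284 A_ack=7380 B_seq=7380 B_ack=100
After event 4: A_seq=339 A_ack=7380 B_seq=7380 B_ack=100

339 7380 7380 100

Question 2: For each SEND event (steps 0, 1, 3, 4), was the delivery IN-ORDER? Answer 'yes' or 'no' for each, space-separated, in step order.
Step 0: SEND seq=7000 -> in-order
Step 1: SEND seq=7181 -> in-order
Step 3: SEND seq=188 -> out-of-order
Step 4: SEND seq=284 -> out-of-order

Answer: yes yes no no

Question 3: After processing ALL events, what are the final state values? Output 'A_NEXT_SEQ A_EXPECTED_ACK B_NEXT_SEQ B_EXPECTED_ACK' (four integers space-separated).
After event 0: A_seq=100 A_ack=7181 B_seq=7181 B_ack=100
After event 1: A_seq=100 A_ack=7380 B_seq=7380 B_ack=100
After event 2: A_seq=188 A_ack=7380 B_seq=7380 B_ack=100
After event 3: A_seq=284 A_ack=7380 B_seq=7380 B_ack=100
After event 4: A_seq=339 A_ack=7380 B_seq=7380 B_ack=100

Answer: 339 7380 7380 100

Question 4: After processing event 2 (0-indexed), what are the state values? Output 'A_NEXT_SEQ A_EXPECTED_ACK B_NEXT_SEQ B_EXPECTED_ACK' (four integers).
After event 0: A_seq=100 A_ack=7181 B_seq=7181 B_ack=100
After event 1: A_seq=100 A_ack=7380 B_seq=7380 B_ack=100
After event 2: A_seq=188 A_ack=7380 B_seq=7380 B_ack=100

188 7380 7380 100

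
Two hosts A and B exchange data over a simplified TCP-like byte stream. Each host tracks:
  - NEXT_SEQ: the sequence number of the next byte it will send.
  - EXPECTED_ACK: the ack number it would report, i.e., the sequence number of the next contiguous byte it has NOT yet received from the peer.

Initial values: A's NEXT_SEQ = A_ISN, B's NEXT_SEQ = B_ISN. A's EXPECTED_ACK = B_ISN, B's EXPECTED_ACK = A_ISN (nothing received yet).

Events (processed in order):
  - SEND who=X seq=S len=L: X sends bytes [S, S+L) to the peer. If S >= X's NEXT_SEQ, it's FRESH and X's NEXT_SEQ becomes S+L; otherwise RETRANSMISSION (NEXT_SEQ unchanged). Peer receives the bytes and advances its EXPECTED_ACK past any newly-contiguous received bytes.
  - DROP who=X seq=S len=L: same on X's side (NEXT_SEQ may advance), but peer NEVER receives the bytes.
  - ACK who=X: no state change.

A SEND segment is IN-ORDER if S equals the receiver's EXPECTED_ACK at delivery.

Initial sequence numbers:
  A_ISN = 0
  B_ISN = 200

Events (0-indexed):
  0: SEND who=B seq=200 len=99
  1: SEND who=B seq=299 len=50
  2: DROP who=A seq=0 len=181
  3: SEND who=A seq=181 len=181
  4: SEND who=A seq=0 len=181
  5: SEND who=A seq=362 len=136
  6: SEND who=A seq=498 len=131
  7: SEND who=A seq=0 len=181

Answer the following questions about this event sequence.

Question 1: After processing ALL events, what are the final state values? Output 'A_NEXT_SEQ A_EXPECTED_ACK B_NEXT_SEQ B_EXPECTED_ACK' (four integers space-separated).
Answer: 629 349 349 629

Derivation:
After event 0: A_seq=0 A_ack=299 B_seq=299 B_ack=0
After event 1: A_seq=0 A_ack=349 B_seq=349 B_ack=0
After event 2: A_seq=181 A_ack=349 B_seq=349 B_ack=0
After event 3: A_seq=362 A_ack=349 B_seq=349 B_ack=0
After event 4: A_seq=362 A_ack=349 B_seq=349 B_ack=362
After event 5: A_seq=498 A_ack=349 B_seq=349 B_ack=498
After event 6: A_seq=629 A_ack=349 B_seq=349 B_ack=629
After event 7: A_seq=629 A_ack=349 B_seq=349 B_ack=629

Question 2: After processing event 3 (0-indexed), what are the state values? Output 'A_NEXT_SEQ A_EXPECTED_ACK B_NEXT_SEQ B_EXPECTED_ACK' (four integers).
After event 0: A_seq=0 A_ack=299 B_seq=299 B_ack=0
After event 1: A_seq=0 A_ack=349 B_seq=349 B_ack=0
After event 2: A_seq=181 A_ack=349 B_seq=349 B_ack=0
After event 3: A_seq=362 A_ack=349 B_seq=349 B_ack=0

362 349 349 0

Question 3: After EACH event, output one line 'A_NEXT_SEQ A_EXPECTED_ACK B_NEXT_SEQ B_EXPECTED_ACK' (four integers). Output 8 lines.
0 299 299 0
0 349 349 0
181 349 349 0
362 349 349 0
362 349 349 362
498 349 349 498
629 349 349 629
629 349 349 629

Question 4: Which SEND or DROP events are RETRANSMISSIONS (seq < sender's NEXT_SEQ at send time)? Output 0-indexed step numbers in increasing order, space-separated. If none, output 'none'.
Answer: 4 7

Derivation:
Step 0: SEND seq=200 -> fresh
Step 1: SEND seq=299 -> fresh
Step 2: DROP seq=0 -> fresh
Step 3: SEND seq=181 -> fresh
Step 4: SEND seq=0 -> retransmit
Step 5: SEND seq=362 -> fresh
Step 6: SEND seq=498 -> fresh
Step 7: SEND seq=0 -> retransmit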